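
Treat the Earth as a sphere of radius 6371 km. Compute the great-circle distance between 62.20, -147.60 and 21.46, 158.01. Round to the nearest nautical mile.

3291 nmi

Δλ = 158.01 − -147.60 = 305.61°; wrapped into (−180°, 180°]: -54.39°.
Δφ = 21.46 − 62.20 = -40.74°.
a = sin²(Δφ/2) + cos φ₁ · cos φ₂ · sin²(Δλ/2) = 0.211820.
c = 2·atan2(√a, √(1−a)) = 0.95653 rad → d = 6371·c ≈ 6094.05 km ≈ 3290.52 nmi.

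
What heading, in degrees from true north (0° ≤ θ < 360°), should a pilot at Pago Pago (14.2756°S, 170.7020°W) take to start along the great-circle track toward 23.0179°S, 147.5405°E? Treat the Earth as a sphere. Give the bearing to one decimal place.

Δλ = 147.5405 − -170.7020 = 318.2425°; wrapped into (−180°, 180°]: -41.7575°.
θ = atan2( sin Δλ · cos φ₂ , cos φ₁ · sin φ₂ − sin φ₁ · cos φ₂ · cos Δλ )
  = atan2(-0.61296, -0.20964) = -108.882° → normalised to [0°, 360°): 251.118°.

251.1°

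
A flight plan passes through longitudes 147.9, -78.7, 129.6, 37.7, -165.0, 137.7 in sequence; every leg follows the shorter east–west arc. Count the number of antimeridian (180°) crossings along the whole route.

Leg 1: +147.9° → -78.7°, shortest Δλ = 133.4° (east) — crosses 180°.
Leg 2: -78.7° → +129.6°, shortest Δλ = -151.7° (west) — crosses 180°.
Leg 3: +129.6° → +37.7°, shortest Δλ = -91.9° (west) — does not cross 180°.
Leg 4: +37.7° → -165.0°, shortest Δλ = 157.3° (east) — crosses 180°.
Leg 5: -165.0° → +137.7°, shortest Δλ = -57.3° (west) — crosses 180°.
Total crossings: 4.

4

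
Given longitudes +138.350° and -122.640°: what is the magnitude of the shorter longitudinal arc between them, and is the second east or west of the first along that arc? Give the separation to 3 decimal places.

Raw difference: -122.640 − 138.350 = -260.99°.
Normalise into (−180°, 180°]: -260.99° + 360° = 99.01°.
Positive ⇒ the second point lies to the east; separation 99.010°.

99.010° east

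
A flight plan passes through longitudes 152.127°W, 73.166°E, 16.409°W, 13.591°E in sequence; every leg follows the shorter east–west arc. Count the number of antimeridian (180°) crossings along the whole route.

Leg 1: -152.127° → +73.166°, shortest Δλ = -134.707° (west) — crosses 180°.
Leg 2: +73.166° → -16.409°, shortest Δλ = -89.575° (west) — does not cross 180°.
Leg 3: -16.409° → +13.591°, shortest Δλ = 30.0° (east) — does not cross 180°.
Total crossings: 1.

1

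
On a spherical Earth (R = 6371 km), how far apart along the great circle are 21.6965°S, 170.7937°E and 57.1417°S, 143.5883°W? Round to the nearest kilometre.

5388 km

Δλ = -143.5883 − 170.7937 = -314.3820°; wrapped into (−180°, 180°]: 45.6180°.
Δφ = -57.1417 − -21.6965 = -35.4452°.
a = sin²(Δφ/2) + cos φ₁ · cos φ₂ · sin²(Δλ/2) = 0.168425.
c = 2·atan2(√a, √(1−a)) = 0.84578 rad → d = 6371·c ≈ 5388.44 km.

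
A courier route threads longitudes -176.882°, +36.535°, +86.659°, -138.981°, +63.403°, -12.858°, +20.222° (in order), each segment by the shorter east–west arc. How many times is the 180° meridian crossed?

3

Leg 1: -176.882° → +36.535°, shortest Δλ = -146.583° (west) — crosses 180°.
Leg 2: +36.535° → +86.659°, shortest Δλ = 50.124° (east) — does not cross 180°.
Leg 3: +86.659° → -138.981°, shortest Δλ = 134.36° (east) — crosses 180°.
Leg 4: -138.981° → +63.403°, shortest Δλ = -157.616° (west) — crosses 180°.
Leg 5: +63.403° → -12.858°, shortest Δλ = -76.261° (west) — does not cross 180°.
Leg 6: -12.858° → +20.222°, shortest Δλ = 33.08° (east) — does not cross 180°.
Total crossings: 3.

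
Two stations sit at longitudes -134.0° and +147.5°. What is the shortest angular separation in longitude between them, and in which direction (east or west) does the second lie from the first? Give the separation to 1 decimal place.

78.5° west

Raw difference: 147.5 − -134.0 = 281.5°.
Normalise into (−180°, 180°]: 281.5° − 360° = -78.5°.
Negative ⇒ the second point lies to the west; separation 78.5°.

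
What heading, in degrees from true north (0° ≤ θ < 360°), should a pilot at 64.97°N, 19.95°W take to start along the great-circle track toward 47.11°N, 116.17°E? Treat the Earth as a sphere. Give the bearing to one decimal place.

Δλ = 116.17 − -19.95 = 136.12°.
θ = atan2( sin Δλ · cos φ₂ , cos φ₁ · sin φ₂ − sin φ₁ · cos φ₂ · cos Δλ )
  = atan2(0.47175, 0.75448) = 32.016° → normalised to [0°, 360°): 32.016°.

32.0°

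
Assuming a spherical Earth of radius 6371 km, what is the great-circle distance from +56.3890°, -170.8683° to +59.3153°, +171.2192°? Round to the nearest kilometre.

Δλ = 171.2192 − -170.8683 = 342.0875°; wrapped into (−180°, 180°]: -17.9125°.
Δφ = 59.3153 − 56.3890 = 2.9263°.
a = sin²(Δφ/2) + cos φ₁ · cos φ₂ · sin²(Δλ/2) = 0.007498.
c = 2·atan2(√a, √(1−a)) = 0.17340 rad → d = 6371·c ≈ 1104.75 km.

1105 km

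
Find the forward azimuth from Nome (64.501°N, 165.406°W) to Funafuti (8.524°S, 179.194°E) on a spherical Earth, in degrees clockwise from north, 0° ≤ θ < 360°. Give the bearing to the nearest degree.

196°

Δλ = 179.194 − -165.406 = 344.600°; wrapped into (−180°, 180°]: -15.400°.
θ = atan2( sin Δλ · cos φ₂ , cos φ₁ · sin φ₂ − sin φ₁ · cos φ₂ · cos Δλ )
  = atan2(-0.26262, -0.92438) = -164.140° → normalised to [0°, 360°): 195.860°.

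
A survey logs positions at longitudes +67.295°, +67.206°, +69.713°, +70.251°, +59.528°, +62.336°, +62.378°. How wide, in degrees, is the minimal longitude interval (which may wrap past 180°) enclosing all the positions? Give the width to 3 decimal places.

10.723°

Sort the longitudes: +59.528°, +62.336°, +62.378°, +67.206°, +67.295°, +69.713°, +70.251°.
Eastward gaps between consecutive values (wrapping around): 2.808°, 0.042°, 4.828°, 0.089°, 2.418°, 0.538°, 349.277°.
Largest gap = 349.277° ⇒ minimal covering band is its complement: 360° − 349.277° = 10.723°.
Band runs from +59.528° eastward to +70.251°.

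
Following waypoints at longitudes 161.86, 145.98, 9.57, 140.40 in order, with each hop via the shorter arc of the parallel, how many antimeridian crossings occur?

Leg 1: +161.86° → +145.98°, shortest Δλ = -15.88° (west) — does not cross 180°.
Leg 2: +145.98° → +9.57°, shortest Δλ = -136.41° (west) — does not cross 180°.
Leg 3: +9.57° → +140.40°, shortest Δλ = 130.83° (east) — does not cross 180°.
Total crossings: 0.

0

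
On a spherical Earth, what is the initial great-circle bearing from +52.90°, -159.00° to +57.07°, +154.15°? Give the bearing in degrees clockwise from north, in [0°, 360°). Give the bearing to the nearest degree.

Δλ = 154.15 − -159.00 = 313.15°; wrapped into (−180°, 180°]: -46.85°.
θ = atan2( sin Δλ · cos φ₂ , cos φ₁ · sin φ₂ − sin φ₁ · cos φ₂ · cos Δλ )
  = atan2(-0.39660, 0.20977) = -62.125° → normalised to [0°, 360°): 297.875°.

298°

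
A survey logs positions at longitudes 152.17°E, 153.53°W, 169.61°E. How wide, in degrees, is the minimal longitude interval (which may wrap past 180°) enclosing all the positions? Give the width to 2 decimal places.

Sort the longitudes: -153.53°, +152.17°, +169.61°.
Eastward gaps between consecutive values (wrapping around): 305.70°, 17.44°, 36.86°.
Largest gap = 305.70° ⇒ minimal covering band is its complement: 360° − 305.70° = 54.30°.
Band runs from +152.17° eastward to -153.53°, crossing the antimeridian.

54.30°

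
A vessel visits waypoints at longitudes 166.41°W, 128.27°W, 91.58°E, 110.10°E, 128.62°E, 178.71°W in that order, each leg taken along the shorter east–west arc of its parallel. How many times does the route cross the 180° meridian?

2

Leg 1: -166.41° → -128.27°, shortest Δλ = 38.14° (east) — does not cross 180°.
Leg 2: -128.27° → +91.58°, shortest Δλ = -140.15° (west) — crosses 180°.
Leg 3: +91.58° → +110.10°, shortest Δλ = 18.52° (east) — does not cross 180°.
Leg 4: +110.10° → +128.62°, shortest Δλ = 18.52° (east) — does not cross 180°.
Leg 5: +128.62° → -178.71°, shortest Δλ = 52.67° (east) — crosses 180°.
Total crossings: 2.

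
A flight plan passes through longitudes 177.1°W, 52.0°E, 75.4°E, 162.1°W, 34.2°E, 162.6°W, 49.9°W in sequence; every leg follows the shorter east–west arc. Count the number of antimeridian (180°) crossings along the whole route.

Leg 1: -177.1° → +52.0°, shortest Δλ = -130.9° (west) — crosses 180°.
Leg 2: +52.0° → +75.4°, shortest Δλ = 23.4° (east) — does not cross 180°.
Leg 3: +75.4° → -162.1°, shortest Δλ = 122.5° (east) — crosses 180°.
Leg 4: -162.1° → +34.2°, shortest Δλ = -163.7° (west) — crosses 180°.
Leg 5: +34.2° → -162.6°, shortest Δλ = 163.2° (east) — crosses 180°.
Leg 6: -162.6° → -49.9°, shortest Δλ = 112.7° (east) — does not cross 180°.
Total crossings: 4.

4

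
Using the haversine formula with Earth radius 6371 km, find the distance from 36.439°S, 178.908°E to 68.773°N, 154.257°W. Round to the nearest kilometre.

Δλ = -154.257 − 178.908 = -333.165°; wrapped into (−180°, 180°]: 26.835°.
Δφ = 68.773 − -36.439 = 105.212°.
a = sin²(Δφ/2) + cos φ₁ · cos φ₂ · sin²(Δλ/2) = 0.646879.
c = 2·atan2(√a, √(1−a)) = 1.86895 rad → d = 6371·c ≈ 11907.10 km.

11907 km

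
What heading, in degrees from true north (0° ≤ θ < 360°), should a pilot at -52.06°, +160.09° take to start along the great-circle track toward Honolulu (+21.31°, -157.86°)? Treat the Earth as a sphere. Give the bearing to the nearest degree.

39°

Δλ = -157.86 − 160.09 = -317.95°; wrapped into (−180°, 180°]: 42.05°.
θ = atan2( sin Δλ · cos φ₂ , cos φ₁ · sin φ₂ − sin φ₁ · cos φ₂ · cos Δλ )
  = atan2(0.62398, 0.76902) = 39.056° → normalised to [0°, 360°): 39.056°.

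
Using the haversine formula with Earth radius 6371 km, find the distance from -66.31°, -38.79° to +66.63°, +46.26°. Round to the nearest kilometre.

Δλ = 46.26 − -38.79 = 85.05°.
Δφ = 66.63 − -66.31 = 132.94°.
a = sin²(Δφ/2) + cos φ₁ · cos φ₂ · sin²(Δλ/2) = 0.913428.
c = 2·atan2(√a, √(1−a)) = 2.54429 rad → d = 6371·c ≈ 16209.68 km.

16210 km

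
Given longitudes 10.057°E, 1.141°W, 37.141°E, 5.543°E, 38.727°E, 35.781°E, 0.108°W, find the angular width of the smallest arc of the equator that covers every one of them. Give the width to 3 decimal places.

Sort the longitudes: -1.141°, -0.108°, +5.543°, +10.057°, +35.781°, +37.141°, +38.727°.
Eastward gaps between consecutive values (wrapping around): 1.033°, 5.651°, 4.514°, 25.724°, 1.360°, 1.586°, 320.132°.
Largest gap = 320.132° ⇒ minimal covering band is its complement: 360° − 320.132° = 39.868°.
Band runs from -1.141° eastward to +38.727°.

39.868°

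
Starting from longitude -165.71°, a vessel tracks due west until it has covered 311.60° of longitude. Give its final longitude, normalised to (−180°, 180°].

Start at -165.71°; shift −311.60° → -477.31°.
-477.31° lies outside (−180°, 180°]; add 360° → -117.31°.

-117.31°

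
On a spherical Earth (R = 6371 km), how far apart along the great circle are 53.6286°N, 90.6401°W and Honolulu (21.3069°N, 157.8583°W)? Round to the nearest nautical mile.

Δλ = -157.8583 − -90.6401 = -67.2182°.
Δφ = 21.3069 − 53.6286 = -32.3217°.
a = sin²(Δφ/2) + cos φ₁ · cos φ₂ · sin²(Δλ/2) = 0.246745.
c = 2·atan2(√a, √(1−a)) = 1.03966 rad → d = 6371·c ≈ 6623.70 km ≈ 3576.51 nmi.

3577 nmi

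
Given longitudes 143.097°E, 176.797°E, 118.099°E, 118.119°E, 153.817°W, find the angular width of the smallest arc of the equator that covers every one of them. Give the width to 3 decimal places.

Sort the longitudes: -153.817°, +118.099°, +118.119°, +143.097°, +176.797°.
Eastward gaps between consecutive values (wrapping around): 271.916°, 0.020°, 24.978°, 33.700°, 29.386°.
Largest gap = 271.916° ⇒ minimal covering band is its complement: 360° − 271.916° = 88.084°.
Band runs from +118.099° eastward to -153.817°, crossing the antimeridian.

88.084°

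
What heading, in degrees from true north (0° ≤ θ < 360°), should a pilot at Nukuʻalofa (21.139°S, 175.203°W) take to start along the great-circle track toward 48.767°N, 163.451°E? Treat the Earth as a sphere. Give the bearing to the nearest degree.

Δλ = 163.451 − -175.203 = 338.654°; wrapped into (−180°, 180°]: -21.346°.
θ = atan2( sin Δλ · cos φ₂ , cos φ₁ · sin φ₂ − sin φ₁ · cos φ₂ · cos Δλ )
  = atan2(-0.23992, 0.92282) = -14.573° → normalised to [0°, 360°): 345.427°.

345°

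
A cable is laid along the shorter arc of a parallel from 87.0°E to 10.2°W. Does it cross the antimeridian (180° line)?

Signed shortest Δλ = ((-10.2 − 87.0 + 180) mod 360) − 180 = -97.2°.
Going west by 97.2° from +87.0° reaches -10.2° without touching 180°.

No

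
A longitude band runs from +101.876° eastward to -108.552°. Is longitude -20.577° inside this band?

No

Band width going east from +101.876° to -108.552°: ((-108.552 − 101.876) mod 360) = 149.572°.
Offset of -20.577° east of the west edge: ((-20.577 − 101.876) mod 360) = 237.547°.
237.547° > 149.572° ⇒ outside.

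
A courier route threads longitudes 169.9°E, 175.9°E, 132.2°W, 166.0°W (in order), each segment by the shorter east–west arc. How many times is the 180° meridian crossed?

1

Leg 1: +169.9° → +175.9°, shortest Δλ = 6.0° (east) — does not cross 180°.
Leg 2: +175.9° → -132.2°, shortest Δλ = 51.9° (east) — crosses 180°.
Leg 3: -132.2° → -166.0°, shortest Δλ = -33.8° (west) — does not cross 180°.
Total crossings: 1.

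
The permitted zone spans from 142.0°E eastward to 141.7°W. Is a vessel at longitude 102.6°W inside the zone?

No

Band width going east from +142.0° to -141.7°: ((-141.7 − 142.0) mod 360) = 76.3°.
Offset of -102.6° east of the west edge: ((-102.6 − 142.0) mod 360) = 115.4°.
115.4° > 76.3° ⇒ outside.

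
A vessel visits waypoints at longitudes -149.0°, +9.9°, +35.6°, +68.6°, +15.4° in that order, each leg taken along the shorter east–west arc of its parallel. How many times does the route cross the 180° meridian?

0

Leg 1: -149.0° → +9.9°, shortest Δλ = 158.9° (east) — does not cross 180°.
Leg 2: +9.9° → +35.6°, shortest Δλ = 25.7° (east) — does not cross 180°.
Leg 3: +35.6° → +68.6°, shortest Δλ = 33.0° (east) — does not cross 180°.
Leg 4: +68.6° → +15.4°, shortest Δλ = -53.2° (west) — does not cross 180°.
Total crossings: 0.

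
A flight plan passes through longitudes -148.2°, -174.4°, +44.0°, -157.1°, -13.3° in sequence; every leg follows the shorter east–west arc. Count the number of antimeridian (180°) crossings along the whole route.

2

Leg 1: -148.2° → -174.4°, shortest Δλ = -26.2° (west) — does not cross 180°.
Leg 2: -174.4° → +44.0°, shortest Δλ = -141.6° (west) — crosses 180°.
Leg 3: +44.0° → -157.1°, shortest Δλ = 158.9° (east) — crosses 180°.
Leg 4: -157.1° → -13.3°, shortest Δλ = 143.8° (east) — does not cross 180°.
Total crossings: 2.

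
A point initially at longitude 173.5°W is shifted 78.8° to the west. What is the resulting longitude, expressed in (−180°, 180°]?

107.7°E

Start at -173.5°; shift −78.8° → -252.3°.
-252.3° lies outside (−180°, 180°]; add 360° → +107.7°.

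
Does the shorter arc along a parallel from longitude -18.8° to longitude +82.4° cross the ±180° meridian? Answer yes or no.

No

Signed shortest Δλ = ((82.4 − -18.8 + 180) mod 360) − 180 = 101.2°.
Going east by 101.2° from -18.8° reaches +82.4° without touching 180°.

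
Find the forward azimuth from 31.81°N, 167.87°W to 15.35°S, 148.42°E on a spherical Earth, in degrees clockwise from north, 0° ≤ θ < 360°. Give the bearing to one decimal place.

Δλ = 148.42 − -167.87 = 316.29°; wrapped into (−180°, 180°]: -43.71°.
θ = atan2( sin Δλ · cos φ₂ , cos φ₁ · sin φ₂ − sin φ₁ · cos φ₂ · cos Δλ )
  = atan2(-0.66636, -0.59238) = -131.636° → normalised to [0°, 360°): 228.364°.

228.4°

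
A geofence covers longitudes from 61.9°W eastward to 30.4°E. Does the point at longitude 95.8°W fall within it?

No

Band width going east from -61.9° to +30.4°: ((30.4 − -61.9) mod 360) = 92.3°.
Offset of -95.8° east of the west edge: ((-95.8 − -61.9) mod 360) = 326.1°.
326.1° > 92.3° ⇒ outside.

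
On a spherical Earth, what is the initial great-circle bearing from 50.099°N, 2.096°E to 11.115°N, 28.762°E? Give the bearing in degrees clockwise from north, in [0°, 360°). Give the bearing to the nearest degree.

Δλ = 28.762 − 2.096 = 26.666°.
θ = atan2( sin Δλ · cos φ₂ , cos φ₁ · sin φ₂ − sin φ₁ · cos φ₂ · cos Δλ )
  = atan2(0.44037, -0.54904) = 141.268° → normalised to [0°, 360°): 141.268°.

141°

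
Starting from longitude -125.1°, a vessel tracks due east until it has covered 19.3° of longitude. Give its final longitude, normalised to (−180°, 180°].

-105.8°

Start at -125.1°; shift +19.3° → -105.8°.
-105.8° already lies in (−180°, 180°].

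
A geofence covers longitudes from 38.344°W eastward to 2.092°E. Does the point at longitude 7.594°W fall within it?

Band width going east from -38.344° to +2.092°: ((2.092 − -38.344) mod 360) = 40.436°.
Offset of -7.594° east of the west edge: ((-7.594 − -38.344) mod 360) = 30.750°.
30.750° ≤ 40.436° ⇒ inside.

Yes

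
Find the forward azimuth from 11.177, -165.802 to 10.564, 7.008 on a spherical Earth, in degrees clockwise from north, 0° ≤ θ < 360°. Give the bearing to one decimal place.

Δλ = 7.008 − -165.802 = 172.810°.
θ = atan2( sin Δλ · cos φ₂ , cos φ₁ · sin φ₂ − sin φ₁ · cos φ₂ · cos Δλ )
  = atan2(0.12304, 0.36891) = 18.444° → normalised to [0°, 360°): 18.444°.

18.4°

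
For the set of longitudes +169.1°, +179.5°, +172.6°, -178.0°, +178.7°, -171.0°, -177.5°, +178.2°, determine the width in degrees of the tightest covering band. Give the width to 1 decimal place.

Sort the longitudes: -178.0°, -177.5°, -171.0°, +169.1°, +172.6°, +178.2°, +178.7°, +179.5°.
Eastward gaps between consecutive values (wrapping around): 0.5°, 6.5°, 340.1°, 3.5°, 5.6°, 0.5°, 0.8°, 2.5°.
Largest gap = 340.1° ⇒ minimal covering band is its complement: 360° − 340.1° = 19.9°.
Band runs from +169.1° eastward to -171.0°, crossing the antimeridian.

19.9°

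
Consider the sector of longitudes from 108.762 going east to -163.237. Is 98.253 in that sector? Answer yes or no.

Band width going east from +108.762° to -163.237°: ((-163.237 − 108.762) mod 360) = 88.001°.
Offset of +98.253° east of the west edge: ((98.253 − 108.762) mod 360) = 349.491°.
349.491° > 88.001° ⇒ outside.

No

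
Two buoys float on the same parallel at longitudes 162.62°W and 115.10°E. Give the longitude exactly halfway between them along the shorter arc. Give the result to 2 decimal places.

Signed shortest Δλ from -162.62° to +115.10° is -82.28°.
Midpoint longitude = -162.62° + (-82.28°)/2 = -162.62° − 41.14° = -203.76°.
Normalise into (−180°, 180°]: +156.24°.
(The naïve average (-162.62 + +115.10)/2 = -23.76° is on the wrong side of the globe.)

156.24°E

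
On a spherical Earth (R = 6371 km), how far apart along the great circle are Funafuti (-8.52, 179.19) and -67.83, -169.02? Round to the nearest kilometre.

6653 km

Δλ = -169.02 − 179.19 = -348.21°; wrapped into (−180°, 180°]: 11.79°.
Δφ = -67.83 − -8.52 = -59.31°.
a = sin²(Δφ/2) + cos φ₁ · cos φ₂ · sin²(Δλ/2) = 0.248740.
c = 2·atan2(√a, √(1−a)) = 1.04429 rad → d = 6371·c ≈ 6653.14 km.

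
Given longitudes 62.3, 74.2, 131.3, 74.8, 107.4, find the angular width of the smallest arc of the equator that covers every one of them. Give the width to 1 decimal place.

Sort the longitudes: +62.3°, +74.2°, +74.8°, +107.4°, +131.3°.
Eastward gaps between consecutive values (wrapping around): 11.9°, 0.6°, 32.6°, 23.9°, 291.0°.
Largest gap = 291.0° ⇒ minimal covering band is its complement: 360° − 291.0° = 69.0°.
Band runs from +62.3° eastward to +131.3°.

69.0°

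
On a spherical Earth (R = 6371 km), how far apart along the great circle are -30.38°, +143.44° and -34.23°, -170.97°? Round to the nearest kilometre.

4271 km

Δλ = -170.97 − 143.44 = -314.41°; wrapped into (−180°, 180°]: 45.59°.
Δφ = -34.23 − -30.38 = -3.85°.
a = sin²(Δφ/2) + cos φ₁ · cos φ₂ · sin²(Δλ/2) = 0.108193.
c = 2·atan2(√a, √(1−a)) = 0.67033 rad → d = 6371·c ≈ 4270.70 km.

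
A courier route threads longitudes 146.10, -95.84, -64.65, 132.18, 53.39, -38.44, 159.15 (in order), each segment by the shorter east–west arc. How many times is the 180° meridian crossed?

Leg 1: +146.10° → -95.84°, shortest Δλ = 118.06° (east) — crosses 180°.
Leg 2: -95.84° → -64.65°, shortest Δλ = 31.19° (east) — does not cross 180°.
Leg 3: -64.65° → +132.18°, shortest Δλ = -163.17° (west) — crosses 180°.
Leg 4: +132.18° → +53.39°, shortest Δλ = -78.79° (west) — does not cross 180°.
Leg 5: +53.39° → -38.44°, shortest Δλ = -91.83° (west) — does not cross 180°.
Leg 6: -38.44° → +159.15°, shortest Δλ = -162.41° (west) — crosses 180°.
Total crossings: 3.

3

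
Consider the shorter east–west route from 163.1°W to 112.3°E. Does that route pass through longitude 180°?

Naïve |112.3 − -163.1| = 275.4° > 180°, so the shorter arc goes the other way round — across 180°.
Signed shortest Δλ = ((112.3 − -163.1 + 180) mod 360) − 180 = -84.6°.
Going west by 84.6° from -163.1° passes through 180° before reaching +112.3°.

Yes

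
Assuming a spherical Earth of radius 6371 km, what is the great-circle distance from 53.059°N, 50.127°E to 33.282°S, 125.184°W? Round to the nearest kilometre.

17785 km

Δλ = -125.184 − 50.127 = -175.311°.
Δφ = -33.282 − 53.059 = -86.341°.
a = sin²(Δφ/2) + cos φ₁ · cos φ₂ · sin²(Δλ/2) = 0.969668.
c = 2·atan2(√a, √(1−a)) = 2.79148 rad → d = 6371·c ≈ 17784.54 km.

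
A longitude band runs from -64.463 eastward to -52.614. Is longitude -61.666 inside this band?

Yes

Band width going east from -64.463° to -52.614°: ((-52.614 − -64.463) mod 360) = 11.849°.
Offset of -61.666° east of the west edge: ((-61.666 − -64.463) mod 360) = 2.797°.
2.797° ≤ 11.849° ⇒ inside.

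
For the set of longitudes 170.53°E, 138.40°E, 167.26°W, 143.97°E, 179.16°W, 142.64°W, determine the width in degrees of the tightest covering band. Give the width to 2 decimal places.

Sort the longitudes: -179.16°, -167.26°, -142.64°, +138.40°, +143.97°, +170.53°.
Eastward gaps between consecutive values (wrapping around): 11.90°, 24.62°, 281.04°, 5.57°, 26.56°, 10.31°.
Largest gap = 281.04° ⇒ minimal covering band is its complement: 360° − 281.04° = 78.96°.
Band runs from +138.40° eastward to -142.64°, crossing the antimeridian.

78.96°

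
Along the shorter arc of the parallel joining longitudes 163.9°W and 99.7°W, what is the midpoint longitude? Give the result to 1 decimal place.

Signed shortest Δλ from -163.9° to -99.7° is +64.2°.
Midpoint longitude = -163.9° + (+64.2°)/2 = -163.9° + 32.1° = -131.8°.

131.8°W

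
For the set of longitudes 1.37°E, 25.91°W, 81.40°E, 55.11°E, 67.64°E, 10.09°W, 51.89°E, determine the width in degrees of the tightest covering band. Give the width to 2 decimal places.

Sort the longitudes: -25.91°, -10.09°, +1.37°, +51.89°, +55.11°, +67.64°, +81.40°.
Eastward gaps between consecutive values (wrapping around): 15.82°, 11.46°, 50.52°, 3.22°, 12.53°, 13.76°, 252.69°.
Largest gap = 252.69° ⇒ minimal covering band is its complement: 360° − 252.69° = 107.31°.
Band runs from -25.91° eastward to +81.40°.

107.31°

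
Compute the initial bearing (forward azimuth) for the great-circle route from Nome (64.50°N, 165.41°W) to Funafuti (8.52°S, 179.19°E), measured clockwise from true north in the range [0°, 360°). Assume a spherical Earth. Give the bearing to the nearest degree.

196°

Δλ = 179.19 − -165.41 = 344.60°; wrapped into (−180°, 180°]: -15.40°.
θ = atan2( sin Δλ · cos φ₂ , cos φ₁ · sin φ₂ − sin φ₁ · cos φ₂ · cos Δλ )
  = atan2(-0.26263, -0.92436) = -164.139° → normalised to [0°, 360°): 195.861°.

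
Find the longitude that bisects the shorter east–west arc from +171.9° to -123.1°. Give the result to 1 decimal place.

-155.6°

Signed shortest Δλ from +171.9° to -123.1° is +65.0°.
Midpoint longitude = +171.9° + (+65.0°)/2 = +171.9° + 32.5° = +204.4°.
Normalise into (−180°, 180°]: -155.6°.
(The naïve average (+171.9 + -123.1)/2 = 24.4° is on the wrong side of the globe.)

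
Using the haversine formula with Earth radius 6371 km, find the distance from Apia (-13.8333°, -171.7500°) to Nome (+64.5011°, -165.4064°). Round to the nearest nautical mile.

Δλ = -165.4064 − -171.7500 = 6.3436°.
Δφ = 64.5011 − -13.8333 = 78.3344°.
a = sin²(Δφ/2) + cos φ₁ · cos φ₂ · sin²(Δλ/2) = 0.400180.
c = 2·atan2(√a, √(1−a)) = 1.36981 rad → d = 6371·c ≈ 8727.03 km ≈ 4712.22 nmi.

4712 nmi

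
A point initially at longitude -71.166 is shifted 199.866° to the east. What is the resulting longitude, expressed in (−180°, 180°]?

+128.700°

Start at -71.166°; shift +199.866° → +128.700°.
+128.700° already lies in (−180°, 180°].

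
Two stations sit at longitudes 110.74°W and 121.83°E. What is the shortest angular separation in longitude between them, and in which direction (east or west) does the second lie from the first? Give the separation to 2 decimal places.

Raw difference: 121.83 − -110.74 = 232.57°.
Normalise into (−180°, 180°]: 232.57° − 360° = -127.43°.
Negative ⇒ the second point lies to the west; separation 127.43°.

127.43° west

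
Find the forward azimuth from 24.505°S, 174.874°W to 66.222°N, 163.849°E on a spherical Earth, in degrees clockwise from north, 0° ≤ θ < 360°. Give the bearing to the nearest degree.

352°

Δλ = 163.849 − -174.874 = 338.723°; wrapped into (−180°, 180°]: -21.277°.
θ = atan2( sin Δλ · cos φ₂ , cos φ₁ · sin φ₂ − sin φ₁ · cos φ₂ · cos Δλ )
  = atan2(-0.14631, 0.98852) = -8.419° → normalised to [0°, 360°): 351.581°.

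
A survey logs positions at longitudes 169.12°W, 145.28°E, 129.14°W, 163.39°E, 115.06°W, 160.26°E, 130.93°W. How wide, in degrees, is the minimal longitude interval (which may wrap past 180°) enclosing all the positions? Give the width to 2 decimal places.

99.66°

Sort the longitudes: -169.12°, -130.93°, -129.14°, -115.06°, +145.28°, +160.26°, +163.39°.
Eastward gaps between consecutive values (wrapping around): 38.19°, 1.79°, 14.08°, 260.34°, 14.98°, 3.13°, 27.49°.
Largest gap = 260.34° ⇒ minimal covering band is its complement: 360° − 260.34° = 99.66°.
Band runs from +145.28° eastward to -115.06°, crossing the antimeridian.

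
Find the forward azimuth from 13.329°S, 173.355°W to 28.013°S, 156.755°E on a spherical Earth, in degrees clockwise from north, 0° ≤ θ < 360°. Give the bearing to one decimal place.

237.5°

Δλ = 156.755 − -173.355 = 330.110°; wrapped into (−180°, 180°]: -29.890°.
θ = atan2( sin Δλ · cos φ₂ , cos φ₁ · sin φ₂ − sin φ₁ · cos φ₂ · cos Δλ )
  = atan2(-0.43995, -0.28056) = -122.526° → normalised to [0°, 360°): 237.474°.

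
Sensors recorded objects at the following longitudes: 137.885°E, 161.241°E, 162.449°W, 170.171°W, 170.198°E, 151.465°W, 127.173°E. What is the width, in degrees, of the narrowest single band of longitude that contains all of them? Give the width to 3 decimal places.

Sort the longitudes: -170.171°, -162.449°, -151.465°, +127.173°, +137.885°, +161.241°, +170.198°.
Eastward gaps between consecutive values (wrapping around): 7.722°, 10.984°, 278.638°, 10.712°, 23.356°, 8.957°, 19.631°.
Largest gap = 278.638° ⇒ minimal covering band is its complement: 360° − 278.638° = 81.362°.
Band runs from +127.173° eastward to -151.465°, crossing the antimeridian.

81.362°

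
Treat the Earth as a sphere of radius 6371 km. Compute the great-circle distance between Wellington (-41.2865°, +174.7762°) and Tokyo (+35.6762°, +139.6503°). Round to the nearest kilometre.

9277 km

Δλ = 139.6503 − 174.7762 = -35.1259°.
Δφ = 35.6762 − -41.2865 = 76.9627°.
a = sin²(Δφ/2) + cos φ₁ · cos φ₂ · sin²(Δλ/2) = 0.442787.
c = 2·atan2(√a, √(1−a)) = 1.45612 rad → d = 6371·c ≈ 9276.94 km.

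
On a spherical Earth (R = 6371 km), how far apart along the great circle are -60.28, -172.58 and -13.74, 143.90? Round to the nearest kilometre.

6255 km

Δλ = 143.90 − -172.58 = 316.48°; wrapped into (−180°, 180°]: -43.52°.
Δφ = -13.74 − -60.28 = 46.54°.
a = sin²(Δφ/2) + cos φ₁ · cos φ₂ · sin²(Δλ/2) = 0.222260.
c = 2·atan2(√a, √(1−a)) = 0.98186 rad → d = 6371·c ≈ 6255.41 km.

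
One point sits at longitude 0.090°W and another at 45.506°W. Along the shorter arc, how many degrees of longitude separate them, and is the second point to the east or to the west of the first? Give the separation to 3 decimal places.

45.416° west

Raw difference: -45.506 − -0.090 = -45.416°.
Normalise into (−180°, 180°]: -45.416° stays -45.416°.
Negative ⇒ the second point lies to the west; separation 45.416°.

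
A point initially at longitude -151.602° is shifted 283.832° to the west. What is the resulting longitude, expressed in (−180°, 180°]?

Start at -151.602°; shift −283.832° → -435.434°.
-435.434° lies outside (−180°, 180°]; add 360° → -75.434°.

-75.434°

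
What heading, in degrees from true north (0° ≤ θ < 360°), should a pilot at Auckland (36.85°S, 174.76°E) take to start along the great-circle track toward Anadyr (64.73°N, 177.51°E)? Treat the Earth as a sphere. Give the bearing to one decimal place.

Δλ = 177.51 − 174.76 = 2.75°.
θ = atan2( sin Δλ · cos φ₂ , cos φ₁ · sin φ₂ − sin φ₁ · cos φ₂ · cos Δλ )
  = atan2(0.02048, 0.97935) = 1.198° → normalised to [0°, 360°): 1.198°.

1.2°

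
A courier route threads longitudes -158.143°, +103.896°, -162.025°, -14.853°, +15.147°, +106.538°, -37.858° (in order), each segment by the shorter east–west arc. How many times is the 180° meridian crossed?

Leg 1: -158.143° → +103.896°, shortest Δλ = -97.961° (west) — crosses 180°.
Leg 2: +103.896° → -162.025°, shortest Δλ = 94.079° (east) — crosses 180°.
Leg 3: -162.025° → -14.853°, shortest Δλ = 147.172° (east) — does not cross 180°.
Leg 4: -14.853° → +15.147°, shortest Δλ = 30.0° (east) — does not cross 180°.
Leg 5: +15.147° → +106.538°, shortest Δλ = 91.391° (east) — does not cross 180°.
Leg 6: +106.538° → -37.858°, shortest Δλ = -144.396° (west) — does not cross 180°.
Total crossings: 2.

2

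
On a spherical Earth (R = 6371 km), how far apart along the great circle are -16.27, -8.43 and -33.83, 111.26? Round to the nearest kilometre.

11545 km

Δλ = 111.26 − -8.43 = 119.69°.
Δφ = -33.83 − -16.27 = -17.56°.
a = sin²(Δφ/2) + cos φ₁ · cos φ₂ · sin²(Δλ/2) = 0.619497.
c = 2·atan2(√a, √(1−a)) = 1.81213 rad → d = 6371·c ≈ 11545.06 km.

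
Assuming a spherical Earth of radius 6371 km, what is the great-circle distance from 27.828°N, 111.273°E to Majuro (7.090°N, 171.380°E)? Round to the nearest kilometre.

6708 km

Δλ = 171.380 − 111.273 = 60.107°.
Δφ = 7.090 − 27.828 = -20.738°.
a = sin²(Δφ/2) + cos φ₁ · cos φ₂ · sin²(Δλ/2) = 0.252503.
c = 2·atan2(√a, √(1−a)) = 1.05297 rad → d = 6371·c ≈ 6708.46 km.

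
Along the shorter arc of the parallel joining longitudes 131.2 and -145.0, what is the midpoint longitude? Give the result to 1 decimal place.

+173.1°

Signed shortest Δλ from +131.2° to -145.0° is +83.8°.
Midpoint longitude = +131.2° + (+83.8°)/2 = +131.2° + 41.9° = +173.1°.
(The naïve average (+131.2 + -145.0)/2 = -6.9° is on the wrong side of the globe.)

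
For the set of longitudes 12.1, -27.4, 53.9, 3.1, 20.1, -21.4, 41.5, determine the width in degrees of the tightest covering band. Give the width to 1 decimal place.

81.3°

Sort the longitudes: -27.4°, -21.4°, +3.1°, +12.1°, +20.1°, +41.5°, +53.9°.
Eastward gaps between consecutive values (wrapping around): 6.0°, 24.5°, 9.0°, 8.0°, 21.4°, 12.4°, 278.7°.
Largest gap = 278.7° ⇒ minimal covering band is its complement: 360° − 278.7° = 81.3°.
Band runs from -27.4° eastward to +53.9°.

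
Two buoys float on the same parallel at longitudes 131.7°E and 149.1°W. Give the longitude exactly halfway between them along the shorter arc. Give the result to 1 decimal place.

Signed shortest Δλ from +131.7° to -149.1° is +79.2°.
Midpoint longitude = +131.7° + (+79.2°)/2 = +131.7° + 39.6° = +171.3°.
(The naïve average (+131.7 + -149.1)/2 = -8.7° is on the wrong side of the globe.)

171.3°E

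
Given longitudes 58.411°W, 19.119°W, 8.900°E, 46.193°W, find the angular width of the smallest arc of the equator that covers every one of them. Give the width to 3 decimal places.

Sort the longitudes: -58.411°, -46.193°, -19.119°, +8.900°.
Eastward gaps between consecutive values (wrapping around): 12.218°, 27.074°, 28.019°, 292.689°.
Largest gap = 292.689° ⇒ minimal covering band is its complement: 360° − 292.689° = 67.311°.
Band runs from -58.411° eastward to +8.900°.

67.311°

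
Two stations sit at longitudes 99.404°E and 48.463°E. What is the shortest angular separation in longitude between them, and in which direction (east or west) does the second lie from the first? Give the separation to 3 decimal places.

Raw difference: 48.463 − 99.404 = -50.941°.
Normalise into (−180°, 180°]: -50.941° stays -50.941°.
Negative ⇒ the second point lies to the west; separation 50.941°.

50.941° west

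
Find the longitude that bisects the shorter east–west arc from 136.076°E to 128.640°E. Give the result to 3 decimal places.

Signed shortest Δλ from +136.076° to +128.640° is -7.436°.
Midpoint longitude = +136.076° + (-7.436°)/2 = +136.076° − 3.718° = +132.358°.

132.358°E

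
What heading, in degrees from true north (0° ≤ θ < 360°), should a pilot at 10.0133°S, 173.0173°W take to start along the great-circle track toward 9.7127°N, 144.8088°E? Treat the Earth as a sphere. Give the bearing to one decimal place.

293.9°

Δλ = 144.8088 − -173.0173 = 317.8261°; wrapped into (−180°, 180°]: -42.1739°.
θ = atan2( sin Δλ · cos φ₂ , cos φ₁ · sin φ₂ − sin φ₁ · cos φ₂ · cos Δλ )
  = atan2(-0.66176, 0.29315) = -66.107° → normalised to [0°, 360°): 293.893°.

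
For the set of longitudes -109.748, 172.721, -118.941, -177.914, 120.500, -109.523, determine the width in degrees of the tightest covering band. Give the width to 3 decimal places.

129.977°

Sort the longitudes: -177.914°, -118.941°, -109.748°, -109.523°, +120.500°, +172.721°.
Eastward gaps between consecutive values (wrapping around): 58.973°, 9.193°, 0.225°, 230.023°, 52.221°, 9.365°.
Largest gap = 230.023° ⇒ minimal covering band is its complement: 360° − 230.023° = 129.977°.
Band runs from +120.500° eastward to -109.523°, crossing the antimeridian.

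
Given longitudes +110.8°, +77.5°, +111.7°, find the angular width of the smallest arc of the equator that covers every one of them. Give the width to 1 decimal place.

34.2°

Sort the longitudes: +77.5°, +110.8°, +111.7°.
Eastward gaps between consecutive values (wrapping around): 33.3°, 0.9°, 325.8°.
Largest gap = 325.8° ⇒ minimal covering band is its complement: 360° − 325.8° = 34.2°.
Band runs from +77.5° eastward to +111.7°.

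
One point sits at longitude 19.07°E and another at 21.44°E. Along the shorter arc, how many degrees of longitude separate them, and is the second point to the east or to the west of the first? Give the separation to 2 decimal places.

Raw difference: 21.44 − 19.07 = 2.37°.
Normalise into (−180°, 180°]: 2.37° stays 2.37°.
Positive ⇒ the second point lies to the east; separation 2.37°.

2.37° east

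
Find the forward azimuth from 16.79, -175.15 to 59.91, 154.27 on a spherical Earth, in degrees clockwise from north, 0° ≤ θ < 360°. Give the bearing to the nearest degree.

340°

Δλ = 154.27 − -175.15 = 329.42°; wrapped into (−180°, 180°]: -30.58°.
θ = atan2( sin Δλ · cos φ₂ , cos φ₁ · sin φ₂ − sin φ₁ · cos φ₂ · cos Δλ )
  = atan2(-0.25506, 0.70367) = -19.924° → normalised to [0°, 360°): 340.076°.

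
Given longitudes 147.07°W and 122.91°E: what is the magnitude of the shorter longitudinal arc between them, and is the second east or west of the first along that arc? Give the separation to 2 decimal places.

90.02° west

Raw difference: 122.91 − -147.07 = 269.98°.
Normalise into (−180°, 180°]: 269.98° − 360° = -90.02°.
Negative ⇒ the second point lies to the west; separation 90.02°.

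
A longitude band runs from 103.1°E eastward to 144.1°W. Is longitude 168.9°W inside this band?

Yes

Band width going east from +103.1° to -144.1°: ((-144.1 − 103.1) mod 360) = 112.8°.
Offset of -168.9° east of the west edge: ((-168.9 − 103.1) mod 360) = 88.0°.
88.0° ≤ 112.8° ⇒ inside.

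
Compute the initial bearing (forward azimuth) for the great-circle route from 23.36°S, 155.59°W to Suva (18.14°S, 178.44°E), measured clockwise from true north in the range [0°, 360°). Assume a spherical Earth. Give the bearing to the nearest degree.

Δλ = 178.44 − -155.59 = 334.03°; wrapped into (−180°, 180°]: -25.97°.
θ = atan2( sin Δλ · cos φ₂ , cos φ₁ · sin φ₂ − sin φ₁ · cos φ₂ · cos Δλ )
  = atan2(-0.41614, 0.05293) = -82.751° → normalised to [0°, 360°): 277.249°.

277°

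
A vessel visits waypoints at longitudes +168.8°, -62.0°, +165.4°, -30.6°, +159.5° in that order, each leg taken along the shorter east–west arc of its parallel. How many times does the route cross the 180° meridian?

4

Leg 1: +168.8° → -62.0°, shortest Δλ = 129.2° (east) — crosses 180°.
Leg 2: -62.0° → +165.4°, shortest Δλ = -132.6° (west) — crosses 180°.
Leg 3: +165.4° → -30.6°, shortest Δλ = 164.0° (east) — crosses 180°.
Leg 4: -30.6° → +159.5°, shortest Δλ = -169.9° (west) — crosses 180°.
Total crossings: 4.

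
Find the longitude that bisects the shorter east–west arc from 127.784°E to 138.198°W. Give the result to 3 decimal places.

174.793°E

Signed shortest Δλ from +127.784° to -138.198° is +94.018°.
Midpoint longitude = +127.784° + (+94.018°)/2 = +127.784° + 47.009° = +174.793°.
(The naïve average (+127.784 + -138.198)/2 = -5.207° is on the wrong side of the globe.)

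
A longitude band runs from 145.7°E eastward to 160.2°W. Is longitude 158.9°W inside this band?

Band width going east from +145.7° to -160.2°: ((-160.2 − 145.7) mod 360) = 54.1°.
Offset of -158.9° east of the west edge: ((-158.9 − 145.7) mod 360) = 55.4°.
55.4° > 54.1° ⇒ outside.

No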